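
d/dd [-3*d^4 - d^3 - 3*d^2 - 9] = 3*d*(-4*d^2 - d - 2)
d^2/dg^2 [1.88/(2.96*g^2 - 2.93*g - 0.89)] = (32.943616*g^2 - 32.609728*g - 1.88*(5.92*g - 2.93)*(11.84*g - 5.86) - 9.905344)/(-2.96*g^2 + 2.93*g + 0.89)^3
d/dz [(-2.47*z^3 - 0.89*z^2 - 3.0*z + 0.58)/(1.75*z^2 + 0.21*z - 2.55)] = (-4.3225*z^4 - 1.0374*z^3 + 23.9586*z^2 + 2.509*z + 7.5282)/(3.0625*z^4 + 0.735*z^3 - 8.8809*z^2 - 1.071*z + 6.5025)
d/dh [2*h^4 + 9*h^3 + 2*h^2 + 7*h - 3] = 8*h^3 + 27*h^2 + 4*h + 7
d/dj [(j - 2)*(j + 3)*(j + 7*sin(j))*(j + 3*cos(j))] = -(j - 2)*(j + 3)*(j + 7*sin(j))*(3*sin(j) - 1) + (j - 2)*(j + 3)*(j + 3*cos(j))*(7*cos(j) + 1) + (j - 2)*(j + 7*sin(j))*(j + 3*cos(j)) + (j + 3)*(j + 7*sin(j))*(j + 3*cos(j))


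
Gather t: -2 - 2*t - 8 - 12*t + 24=14 - 14*t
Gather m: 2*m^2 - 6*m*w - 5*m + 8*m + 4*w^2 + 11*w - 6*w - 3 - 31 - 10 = 2*m^2 + m*(3 - 6*w) + 4*w^2 + 5*w - 44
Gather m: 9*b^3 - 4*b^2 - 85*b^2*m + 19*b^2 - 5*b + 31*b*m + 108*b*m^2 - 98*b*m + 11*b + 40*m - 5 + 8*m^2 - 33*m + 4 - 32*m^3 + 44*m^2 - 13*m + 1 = 9*b^3 + 15*b^2 + 6*b - 32*m^3 + m^2*(108*b + 52) + m*(-85*b^2 - 67*b - 6)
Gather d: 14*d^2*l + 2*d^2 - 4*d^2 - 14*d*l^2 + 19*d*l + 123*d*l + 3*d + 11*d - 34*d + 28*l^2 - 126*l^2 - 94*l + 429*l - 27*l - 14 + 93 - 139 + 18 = d^2*(14*l - 2) + d*(-14*l^2 + 142*l - 20) - 98*l^2 + 308*l - 42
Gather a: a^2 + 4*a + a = a^2 + 5*a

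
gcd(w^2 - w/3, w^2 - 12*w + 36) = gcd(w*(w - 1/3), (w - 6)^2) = 1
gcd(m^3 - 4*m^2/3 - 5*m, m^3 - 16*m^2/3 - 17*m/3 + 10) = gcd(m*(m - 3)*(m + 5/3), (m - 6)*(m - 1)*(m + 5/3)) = m + 5/3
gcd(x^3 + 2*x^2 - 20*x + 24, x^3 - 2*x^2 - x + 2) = x - 2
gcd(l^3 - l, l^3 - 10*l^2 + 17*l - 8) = l - 1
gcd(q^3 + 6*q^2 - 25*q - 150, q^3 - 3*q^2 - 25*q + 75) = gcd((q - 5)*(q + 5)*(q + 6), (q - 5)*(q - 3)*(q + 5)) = q^2 - 25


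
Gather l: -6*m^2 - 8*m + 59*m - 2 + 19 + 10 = -6*m^2 + 51*m + 27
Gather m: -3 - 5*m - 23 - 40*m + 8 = -45*m - 18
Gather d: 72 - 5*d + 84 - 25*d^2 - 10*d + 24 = -25*d^2 - 15*d + 180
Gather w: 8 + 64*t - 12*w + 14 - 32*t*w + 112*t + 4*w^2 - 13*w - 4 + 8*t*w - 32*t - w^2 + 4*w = 144*t + 3*w^2 + w*(-24*t - 21) + 18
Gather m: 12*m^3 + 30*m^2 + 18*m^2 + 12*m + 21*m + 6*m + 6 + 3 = 12*m^3 + 48*m^2 + 39*m + 9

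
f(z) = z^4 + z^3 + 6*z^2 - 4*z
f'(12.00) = 7484.00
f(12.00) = 23280.00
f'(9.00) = 3263.00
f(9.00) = 7740.00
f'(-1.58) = -31.25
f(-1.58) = 23.59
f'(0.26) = -0.61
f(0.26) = -0.61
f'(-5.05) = -503.24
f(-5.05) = 694.80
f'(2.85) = 147.16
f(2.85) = 126.46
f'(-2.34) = -66.90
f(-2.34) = 59.38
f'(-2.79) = -101.00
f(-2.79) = 96.74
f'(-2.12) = -54.07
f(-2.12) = 46.12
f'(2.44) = 101.25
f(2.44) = 75.93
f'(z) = 4*z^3 + 3*z^2 + 12*z - 4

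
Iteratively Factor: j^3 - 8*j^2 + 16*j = (j)*(j^2 - 8*j + 16) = j*(j - 4)*(j - 4)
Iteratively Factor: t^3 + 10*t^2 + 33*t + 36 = (t + 3)*(t^2 + 7*t + 12) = (t + 3)^2*(t + 4)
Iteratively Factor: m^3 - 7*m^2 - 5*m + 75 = (m - 5)*(m^2 - 2*m - 15) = (m - 5)*(m + 3)*(m - 5)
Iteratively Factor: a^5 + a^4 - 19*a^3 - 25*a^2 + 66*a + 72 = (a + 3)*(a^4 - 2*a^3 - 13*a^2 + 14*a + 24) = (a - 4)*(a + 3)*(a^3 + 2*a^2 - 5*a - 6) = (a - 4)*(a + 3)^2*(a^2 - a - 2) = (a - 4)*(a - 2)*(a + 3)^2*(a + 1)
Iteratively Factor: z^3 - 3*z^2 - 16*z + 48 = (z - 4)*(z^2 + z - 12) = (z - 4)*(z - 3)*(z + 4)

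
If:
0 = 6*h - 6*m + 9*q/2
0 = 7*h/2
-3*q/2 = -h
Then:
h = 0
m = 0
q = 0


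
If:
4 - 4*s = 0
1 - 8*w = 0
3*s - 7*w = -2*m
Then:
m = -17/16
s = 1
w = 1/8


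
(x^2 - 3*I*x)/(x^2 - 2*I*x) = (x - 3*I)/(x - 2*I)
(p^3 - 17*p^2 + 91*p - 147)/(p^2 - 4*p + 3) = (p^2 - 14*p + 49)/(p - 1)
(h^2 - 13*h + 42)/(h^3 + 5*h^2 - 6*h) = (h^2 - 13*h + 42)/(h*(h^2 + 5*h - 6))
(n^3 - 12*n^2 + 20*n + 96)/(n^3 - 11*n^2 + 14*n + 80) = (n - 6)/(n - 5)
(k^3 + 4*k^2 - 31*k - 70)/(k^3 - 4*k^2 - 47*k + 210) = (k + 2)/(k - 6)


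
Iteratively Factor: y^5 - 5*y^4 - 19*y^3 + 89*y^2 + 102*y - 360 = (y - 5)*(y^4 - 19*y^2 - 6*y + 72) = (y - 5)*(y + 3)*(y^3 - 3*y^2 - 10*y + 24) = (y - 5)*(y - 2)*(y + 3)*(y^2 - y - 12) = (y - 5)*(y - 2)*(y + 3)^2*(y - 4)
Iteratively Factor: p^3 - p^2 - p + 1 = (p - 1)*(p^2 - 1) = (p - 1)^2*(p + 1)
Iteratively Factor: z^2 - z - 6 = (z + 2)*(z - 3)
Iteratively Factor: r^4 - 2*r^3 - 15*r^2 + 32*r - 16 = (r - 1)*(r^3 - r^2 - 16*r + 16) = (r - 1)*(r + 4)*(r^2 - 5*r + 4) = (r - 1)^2*(r + 4)*(r - 4)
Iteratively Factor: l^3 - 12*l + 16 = (l - 2)*(l^2 + 2*l - 8) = (l - 2)*(l + 4)*(l - 2)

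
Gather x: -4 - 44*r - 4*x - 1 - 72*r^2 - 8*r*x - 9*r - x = -72*r^2 - 53*r + x*(-8*r - 5) - 5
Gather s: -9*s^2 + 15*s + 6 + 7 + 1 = -9*s^2 + 15*s + 14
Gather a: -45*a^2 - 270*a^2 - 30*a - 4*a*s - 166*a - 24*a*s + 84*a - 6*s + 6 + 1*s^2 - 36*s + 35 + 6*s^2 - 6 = -315*a^2 + a*(-28*s - 112) + 7*s^2 - 42*s + 35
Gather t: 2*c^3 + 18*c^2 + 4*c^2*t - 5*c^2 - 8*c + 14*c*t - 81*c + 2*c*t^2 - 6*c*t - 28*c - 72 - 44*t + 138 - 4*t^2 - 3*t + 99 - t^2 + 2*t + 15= 2*c^3 + 13*c^2 - 117*c + t^2*(2*c - 5) + t*(4*c^2 + 8*c - 45) + 180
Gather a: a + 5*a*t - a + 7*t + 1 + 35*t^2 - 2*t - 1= 5*a*t + 35*t^2 + 5*t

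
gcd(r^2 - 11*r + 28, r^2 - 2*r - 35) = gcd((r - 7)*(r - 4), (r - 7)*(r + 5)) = r - 7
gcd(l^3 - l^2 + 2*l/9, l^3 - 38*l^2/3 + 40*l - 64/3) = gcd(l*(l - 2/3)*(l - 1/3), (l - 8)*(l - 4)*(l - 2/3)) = l - 2/3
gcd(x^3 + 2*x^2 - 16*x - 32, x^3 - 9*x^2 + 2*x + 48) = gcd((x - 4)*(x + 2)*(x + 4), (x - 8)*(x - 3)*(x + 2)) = x + 2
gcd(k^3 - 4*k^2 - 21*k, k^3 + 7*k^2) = k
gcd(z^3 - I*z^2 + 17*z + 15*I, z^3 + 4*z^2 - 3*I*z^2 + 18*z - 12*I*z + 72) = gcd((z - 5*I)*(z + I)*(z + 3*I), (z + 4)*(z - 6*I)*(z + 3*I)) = z + 3*I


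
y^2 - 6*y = y*(y - 6)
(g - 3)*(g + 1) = g^2 - 2*g - 3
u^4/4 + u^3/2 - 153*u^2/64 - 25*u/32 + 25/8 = (u/4 + 1)*(u - 2)*(u - 5/4)*(u + 5/4)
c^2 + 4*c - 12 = (c - 2)*(c + 6)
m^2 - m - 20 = (m - 5)*(m + 4)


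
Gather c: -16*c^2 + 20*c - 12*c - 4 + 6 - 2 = -16*c^2 + 8*c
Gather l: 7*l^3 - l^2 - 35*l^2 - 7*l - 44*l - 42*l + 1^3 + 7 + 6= 7*l^3 - 36*l^2 - 93*l + 14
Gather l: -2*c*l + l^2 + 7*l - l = l^2 + l*(6 - 2*c)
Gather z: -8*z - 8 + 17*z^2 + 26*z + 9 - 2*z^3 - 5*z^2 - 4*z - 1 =-2*z^3 + 12*z^2 + 14*z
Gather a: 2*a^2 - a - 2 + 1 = 2*a^2 - a - 1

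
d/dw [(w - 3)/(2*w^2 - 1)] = (2*w^2 - 4*w*(w - 3) - 1)/(2*w^2 - 1)^2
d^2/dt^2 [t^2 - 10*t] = 2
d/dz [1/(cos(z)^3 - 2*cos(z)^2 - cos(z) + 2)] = (3*cos(z)^2 - 4*cos(z) - 1)/((cos(z) - 2)^2*sin(z)^3)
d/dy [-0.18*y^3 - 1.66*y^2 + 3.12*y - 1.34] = -0.54*y^2 - 3.32*y + 3.12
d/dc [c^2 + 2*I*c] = 2*c + 2*I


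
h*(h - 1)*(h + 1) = h^3 - h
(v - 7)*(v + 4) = v^2 - 3*v - 28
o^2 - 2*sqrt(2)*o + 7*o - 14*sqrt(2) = (o + 7)*(o - 2*sqrt(2))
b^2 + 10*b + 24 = (b + 4)*(b + 6)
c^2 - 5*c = c*(c - 5)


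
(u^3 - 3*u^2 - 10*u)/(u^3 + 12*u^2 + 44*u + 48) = u*(u - 5)/(u^2 + 10*u + 24)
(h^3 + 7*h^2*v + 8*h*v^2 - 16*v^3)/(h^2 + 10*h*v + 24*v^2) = (h^2 + 3*h*v - 4*v^2)/(h + 6*v)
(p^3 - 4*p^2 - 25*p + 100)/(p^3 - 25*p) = (p - 4)/p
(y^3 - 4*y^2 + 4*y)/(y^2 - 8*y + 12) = y*(y - 2)/(y - 6)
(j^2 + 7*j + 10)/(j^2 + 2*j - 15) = (j + 2)/(j - 3)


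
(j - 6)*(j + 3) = j^2 - 3*j - 18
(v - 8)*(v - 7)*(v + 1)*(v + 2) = v^4 - 12*v^3 + 13*v^2 + 138*v + 112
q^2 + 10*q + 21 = (q + 3)*(q + 7)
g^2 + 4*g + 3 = (g + 1)*(g + 3)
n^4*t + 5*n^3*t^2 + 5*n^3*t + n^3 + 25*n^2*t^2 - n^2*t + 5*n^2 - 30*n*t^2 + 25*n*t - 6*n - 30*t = (n - 1)*(n + 6)*(n + 5*t)*(n*t + 1)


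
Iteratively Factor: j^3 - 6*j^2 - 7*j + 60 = (j + 3)*(j^2 - 9*j + 20) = (j - 5)*(j + 3)*(j - 4)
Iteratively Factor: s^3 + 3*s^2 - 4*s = (s)*(s^2 + 3*s - 4) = s*(s - 1)*(s + 4)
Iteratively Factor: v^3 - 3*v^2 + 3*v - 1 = (v - 1)*(v^2 - 2*v + 1) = (v - 1)^2*(v - 1)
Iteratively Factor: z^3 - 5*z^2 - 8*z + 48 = (z + 3)*(z^2 - 8*z + 16) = (z - 4)*(z + 3)*(z - 4)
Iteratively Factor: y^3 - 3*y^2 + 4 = (y - 2)*(y^2 - y - 2) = (y - 2)^2*(y + 1)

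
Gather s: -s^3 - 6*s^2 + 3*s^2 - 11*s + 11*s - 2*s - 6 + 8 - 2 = -s^3 - 3*s^2 - 2*s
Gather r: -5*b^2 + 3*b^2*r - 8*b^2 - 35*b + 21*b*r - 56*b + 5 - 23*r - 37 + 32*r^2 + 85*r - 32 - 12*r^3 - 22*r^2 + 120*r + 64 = -13*b^2 - 91*b - 12*r^3 + 10*r^2 + r*(3*b^2 + 21*b + 182)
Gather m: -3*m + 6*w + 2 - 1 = -3*m + 6*w + 1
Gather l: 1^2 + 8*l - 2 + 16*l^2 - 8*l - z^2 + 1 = 16*l^2 - z^2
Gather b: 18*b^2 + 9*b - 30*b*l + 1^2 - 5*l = 18*b^2 + b*(9 - 30*l) - 5*l + 1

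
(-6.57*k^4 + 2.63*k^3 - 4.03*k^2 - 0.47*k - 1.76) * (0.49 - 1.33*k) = 8.7381*k^5 - 6.7172*k^4 + 6.6486*k^3 - 1.3496*k^2 + 2.1105*k - 0.8624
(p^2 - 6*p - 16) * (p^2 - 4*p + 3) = p^4 - 10*p^3 + 11*p^2 + 46*p - 48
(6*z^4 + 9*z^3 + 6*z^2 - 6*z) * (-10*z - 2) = -60*z^5 - 102*z^4 - 78*z^3 + 48*z^2 + 12*z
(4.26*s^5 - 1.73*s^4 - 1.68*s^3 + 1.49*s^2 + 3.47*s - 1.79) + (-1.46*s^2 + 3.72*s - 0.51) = 4.26*s^5 - 1.73*s^4 - 1.68*s^3 + 0.03*s^2 + 7.19*s - 2.3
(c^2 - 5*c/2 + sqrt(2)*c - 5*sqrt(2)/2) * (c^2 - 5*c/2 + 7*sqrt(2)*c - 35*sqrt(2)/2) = c^4 - 5*c^3 + 8*sqrt(2)*c^3 - 40*sqrt(2)*c^2 + 81*c^2/4 - 70*c + 50*sqrt(2)*c + 175/2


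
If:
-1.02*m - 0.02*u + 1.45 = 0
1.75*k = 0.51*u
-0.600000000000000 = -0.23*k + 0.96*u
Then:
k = -0.20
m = 1.43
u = -0.67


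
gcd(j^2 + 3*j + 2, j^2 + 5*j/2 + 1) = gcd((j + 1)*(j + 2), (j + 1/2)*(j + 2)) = j + 2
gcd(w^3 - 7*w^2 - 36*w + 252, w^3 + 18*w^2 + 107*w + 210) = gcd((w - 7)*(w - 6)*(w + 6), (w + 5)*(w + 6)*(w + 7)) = w + 6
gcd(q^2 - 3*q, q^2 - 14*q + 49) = 1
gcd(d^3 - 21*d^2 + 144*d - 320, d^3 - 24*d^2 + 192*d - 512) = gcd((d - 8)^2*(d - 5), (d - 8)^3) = d^2 - 16*d + 64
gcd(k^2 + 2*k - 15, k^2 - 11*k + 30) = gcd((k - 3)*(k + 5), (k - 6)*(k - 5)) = 1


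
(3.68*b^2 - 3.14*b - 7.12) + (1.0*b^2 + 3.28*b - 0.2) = 4.68*b^2 + 0.14*b - 7.32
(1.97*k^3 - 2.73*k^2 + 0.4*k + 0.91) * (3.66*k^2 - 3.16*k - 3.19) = 7.2102*k^5 - 16.217*k^4 + 3.8065*k^3 + 10.7753*k^2 - 4.1516*k - 2.9029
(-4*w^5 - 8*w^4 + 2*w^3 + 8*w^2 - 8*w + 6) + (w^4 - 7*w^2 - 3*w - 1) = -4*w^5 - 7*w^4 + 2*w^3 + w^2 - 11*w + 5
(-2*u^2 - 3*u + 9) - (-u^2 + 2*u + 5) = -u^2 - 5*u + 4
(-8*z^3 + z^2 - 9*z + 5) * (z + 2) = -8*z^4 - 15*z^3 - 7*z^2 - 13*z + 10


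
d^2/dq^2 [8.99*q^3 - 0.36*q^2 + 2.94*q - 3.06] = 53.94*q - 0.72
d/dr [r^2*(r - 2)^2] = 4*r*(r - 2)*(r - 1)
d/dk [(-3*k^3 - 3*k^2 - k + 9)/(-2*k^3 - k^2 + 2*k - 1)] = (-3*k^4 - 16*k^3 + 56*k^2 + 24*k - 17)/(4*k^6 + 4*k^5 - 7*k^4 + 6*k^2 - 4*k + 1)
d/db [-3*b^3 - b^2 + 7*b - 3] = -9*b^2 - 2*b + 7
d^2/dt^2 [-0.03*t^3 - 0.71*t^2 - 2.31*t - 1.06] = -0.18*t - 1.42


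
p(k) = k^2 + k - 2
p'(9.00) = 19.00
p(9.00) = 88.00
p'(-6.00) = -11.00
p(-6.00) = 28.00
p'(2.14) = 5.28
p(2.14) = 4.72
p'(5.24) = 11.48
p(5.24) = 30.70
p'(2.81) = 6.62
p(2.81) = 8.71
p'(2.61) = 6.22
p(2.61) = 7.42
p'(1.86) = 4.72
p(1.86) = 3.32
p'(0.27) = 1.54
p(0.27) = -1.66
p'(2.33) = 5.66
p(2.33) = 5.76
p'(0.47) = 1.94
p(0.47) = -1.31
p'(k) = 2*k + 1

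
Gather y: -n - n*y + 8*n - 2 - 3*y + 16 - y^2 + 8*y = 7*n - y^2 + y*(5 - n) + 14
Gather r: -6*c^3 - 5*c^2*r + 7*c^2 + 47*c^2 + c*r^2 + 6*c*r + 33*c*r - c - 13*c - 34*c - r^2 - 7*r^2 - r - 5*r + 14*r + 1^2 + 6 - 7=-6*c^3 + 54*c^2 - 48*c + r^2*(c - 8) + r*(-5*c^2 + 39*c + 8)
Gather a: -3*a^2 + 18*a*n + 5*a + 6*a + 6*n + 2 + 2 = -3*a^2 + a*(18*n + 11) + 6*n + 4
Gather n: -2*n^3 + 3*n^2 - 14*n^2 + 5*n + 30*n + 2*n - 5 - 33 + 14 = -2*n^3 - 11*n^2 + 37*n - 24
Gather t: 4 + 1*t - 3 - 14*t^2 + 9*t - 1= -14*t^2 + 10*t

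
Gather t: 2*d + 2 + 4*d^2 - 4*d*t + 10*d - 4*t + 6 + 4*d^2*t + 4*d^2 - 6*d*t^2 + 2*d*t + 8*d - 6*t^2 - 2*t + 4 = 8*d^2 + 20*d + t^2*(-6*d - 6) + t*(4*d^2 - 2*d - 6) + 12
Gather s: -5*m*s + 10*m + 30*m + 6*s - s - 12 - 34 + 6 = 40*m + s*(5 - 5*m) - 40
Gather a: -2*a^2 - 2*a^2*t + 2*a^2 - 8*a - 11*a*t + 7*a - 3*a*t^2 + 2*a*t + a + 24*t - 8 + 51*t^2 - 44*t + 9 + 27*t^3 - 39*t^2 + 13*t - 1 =-2*a^2*t + a*(-3*t^2 - 9*t) + 27*t^3 + 12*t^2 - 7*t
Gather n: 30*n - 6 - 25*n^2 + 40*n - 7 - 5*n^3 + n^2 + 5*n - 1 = -5*n^3 - 24*n^2 + 75*n - 14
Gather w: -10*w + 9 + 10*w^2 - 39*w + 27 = 10*w^2 - 49*w + 36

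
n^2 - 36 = (n - 6)*(n + 6)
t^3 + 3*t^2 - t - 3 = (t - 1)*(t + 1)*(t + 3)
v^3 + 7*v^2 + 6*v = v*(v + 1)*(v + 6)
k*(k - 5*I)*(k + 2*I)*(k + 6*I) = k^4 + 3*I*k^3 + 28*k^2 + 60*I*k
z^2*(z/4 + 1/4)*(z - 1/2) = z^4/4 + z^3/8 - z^2/8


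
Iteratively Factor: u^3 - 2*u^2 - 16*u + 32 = (u + 4)*(u^2 - 6*u + 8) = (u - 2)*(u + 4)*(u - 4)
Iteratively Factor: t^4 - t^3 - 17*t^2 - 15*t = (t - 5)*(t^3 + 4*t^2 + 3*t) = (t - 5)*(t + 1)*(t^2 + 3*t) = t*(t - 5)*(t + 1)*(t + 3)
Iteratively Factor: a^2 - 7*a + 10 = (a - 2)*(a - 5)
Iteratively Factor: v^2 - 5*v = (v - 5)*(v)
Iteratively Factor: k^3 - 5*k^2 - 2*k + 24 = (k + 2)*(k^2 - 7*k + 12) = (k - 3)*(k + 2)*(k - 4)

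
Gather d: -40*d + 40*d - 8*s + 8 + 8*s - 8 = 0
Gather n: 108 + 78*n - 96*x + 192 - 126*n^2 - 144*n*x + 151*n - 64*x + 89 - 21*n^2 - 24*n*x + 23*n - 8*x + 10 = -147*n^2 + n*(252 - 168*x) - 168*x + 399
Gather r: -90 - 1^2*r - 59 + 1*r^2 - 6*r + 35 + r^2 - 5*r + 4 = 2*r^2 - 12*r - 110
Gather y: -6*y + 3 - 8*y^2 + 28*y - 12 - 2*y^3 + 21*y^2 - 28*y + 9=-2*y^3 + 13*y^2 - 6*y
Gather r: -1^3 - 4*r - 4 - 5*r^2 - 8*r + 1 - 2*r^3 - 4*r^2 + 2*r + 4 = -2*r^3 - 9*r^2 - 10*r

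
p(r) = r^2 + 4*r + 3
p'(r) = 2*r + 4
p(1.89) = 14.13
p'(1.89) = 7.78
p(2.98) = 23.80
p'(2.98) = 9.96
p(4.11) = 36.33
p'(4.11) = 12.22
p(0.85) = 7.12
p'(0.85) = 5.70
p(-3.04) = 0.08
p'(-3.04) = -2.08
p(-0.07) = 2.72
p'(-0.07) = 3.86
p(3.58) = 30.14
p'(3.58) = 11.16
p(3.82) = 32.87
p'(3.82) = 11.64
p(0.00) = 3.00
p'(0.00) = 4.00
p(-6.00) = 15.00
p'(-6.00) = -8.00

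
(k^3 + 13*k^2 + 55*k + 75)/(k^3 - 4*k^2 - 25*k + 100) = (k^2 + 8*k + 15)/(k^2 - 9*k + 20)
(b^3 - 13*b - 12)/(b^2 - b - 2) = (b^2 - b - 12)/(b - 2)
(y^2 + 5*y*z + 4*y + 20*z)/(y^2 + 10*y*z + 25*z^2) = (y + 4)/(y + 5*z)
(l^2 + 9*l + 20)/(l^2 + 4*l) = (l + 5)/l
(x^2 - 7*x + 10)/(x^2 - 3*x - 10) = (x - 2)/(x + 2)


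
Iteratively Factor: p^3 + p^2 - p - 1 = (p - 1)*(p^2 + 2*p + 1) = (p - 1)*(p + 1)*(p + 1)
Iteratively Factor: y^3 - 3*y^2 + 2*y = (y - 1)*(y^2 - 2*y) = (y - 2)*(y - 1)*(y)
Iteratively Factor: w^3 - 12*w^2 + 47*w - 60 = (w - 5)*(w^2 - 7*w + 12) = (w - 5)*(w - 3)*(w - 4)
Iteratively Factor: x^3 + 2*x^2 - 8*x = (x)*(x^2 + 2*x - 8) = x*(x + 4)*(x - 2)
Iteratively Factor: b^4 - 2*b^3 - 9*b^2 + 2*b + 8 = (b - 1)*(b^3 - b^2 - 10*b - 8) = (b - 4)*(b - 1)*(b^2 + 3*b + 2) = (b - 4)*(b - 1)*(b + 1)*(b + 2)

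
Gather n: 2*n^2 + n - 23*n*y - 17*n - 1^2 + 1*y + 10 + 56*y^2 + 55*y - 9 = 2*n^2 + n*(-23*y - 16) + 56*y^2 + 56*y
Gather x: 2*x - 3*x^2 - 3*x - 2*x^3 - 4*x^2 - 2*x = -2*x^3 - 7*x^2 - 3*x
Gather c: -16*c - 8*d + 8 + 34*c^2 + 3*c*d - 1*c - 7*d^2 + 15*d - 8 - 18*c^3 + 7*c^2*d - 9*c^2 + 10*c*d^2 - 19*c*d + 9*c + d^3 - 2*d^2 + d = -18*c^3 + c^2*(7*d + 25) + c*(10*d^2 - 16*d - 8) + d^3 - 9*d^2 + 8*d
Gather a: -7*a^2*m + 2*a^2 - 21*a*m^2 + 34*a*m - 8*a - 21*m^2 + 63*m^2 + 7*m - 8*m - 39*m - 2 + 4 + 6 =a^2*(2 - 7*m) + a*(-21*m^2 + 34*m - 8) + 42*m^2 - 40*m + 8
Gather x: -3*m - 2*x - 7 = -3*m - 2*x - 7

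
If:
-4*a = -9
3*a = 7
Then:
No Solution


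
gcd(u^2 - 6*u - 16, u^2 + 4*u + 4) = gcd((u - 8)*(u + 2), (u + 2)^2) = u + 2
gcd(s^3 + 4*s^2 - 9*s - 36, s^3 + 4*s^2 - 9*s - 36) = s^3 + 4*s^2 - 9*s - 36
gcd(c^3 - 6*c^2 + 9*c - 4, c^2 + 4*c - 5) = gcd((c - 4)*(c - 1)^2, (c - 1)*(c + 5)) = c - 1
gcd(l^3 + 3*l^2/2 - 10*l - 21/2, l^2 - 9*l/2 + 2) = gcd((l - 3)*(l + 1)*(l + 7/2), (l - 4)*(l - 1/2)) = 1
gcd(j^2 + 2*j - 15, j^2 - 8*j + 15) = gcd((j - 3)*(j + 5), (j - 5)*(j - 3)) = j - 3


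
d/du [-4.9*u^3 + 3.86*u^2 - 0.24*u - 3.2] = -14.7*u^2 + 7.72*u - 0.24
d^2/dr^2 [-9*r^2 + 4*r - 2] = -18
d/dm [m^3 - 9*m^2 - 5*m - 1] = 3*m^2 - 18*m - 5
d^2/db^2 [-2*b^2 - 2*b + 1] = -4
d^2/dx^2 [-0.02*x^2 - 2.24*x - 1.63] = -0.0400000000000000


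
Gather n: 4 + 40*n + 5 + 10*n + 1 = 50*n + 10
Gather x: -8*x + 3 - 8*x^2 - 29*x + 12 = -8*x^2 - 37*x + 15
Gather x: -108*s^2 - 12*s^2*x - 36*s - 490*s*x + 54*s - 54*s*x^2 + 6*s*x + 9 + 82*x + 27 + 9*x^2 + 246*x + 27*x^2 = -108*s^2 + 18*s + x^2*(36 - 54*s) + x*(-12*s^2 - 484*s + 328) + 36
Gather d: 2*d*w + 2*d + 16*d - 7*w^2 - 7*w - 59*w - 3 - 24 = d*(2*w + 18) - 7*w^2 - 66*w - 27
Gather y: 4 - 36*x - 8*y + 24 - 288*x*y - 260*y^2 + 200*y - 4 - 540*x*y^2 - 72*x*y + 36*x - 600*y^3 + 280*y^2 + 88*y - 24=-600*y^3 + y^2*(20 - 540*x) + y*(280 - 360*x)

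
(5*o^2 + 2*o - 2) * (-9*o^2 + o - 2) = -45*o^4 - 13*o^3 + 10*o^2 - 6*o + 4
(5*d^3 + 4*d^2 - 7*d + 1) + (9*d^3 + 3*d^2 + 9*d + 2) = 14*d^3 + 7*d^2 + 2*d + 3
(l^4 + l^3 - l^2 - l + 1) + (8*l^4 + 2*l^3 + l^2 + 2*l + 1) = 9*l^4 + 3*l^3 + l + 2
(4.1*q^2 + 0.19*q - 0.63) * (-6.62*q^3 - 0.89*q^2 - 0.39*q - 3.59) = -27.142*q^5 - 4.9068*q^4 + 2.4025*q^3 - 14.2324*q^2 - 0.4364*q + 2.2617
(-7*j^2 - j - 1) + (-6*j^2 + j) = -13*j^2 - 1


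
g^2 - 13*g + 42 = (g - 7)*(g - 6)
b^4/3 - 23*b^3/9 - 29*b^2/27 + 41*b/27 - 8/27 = (b/3 + 1/3)*(b - 8)*(b - 1/3)^2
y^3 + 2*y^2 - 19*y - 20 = (y - 4)*(y + 1)*(y + 5)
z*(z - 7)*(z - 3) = z^3 - 10*z^2 + 21*z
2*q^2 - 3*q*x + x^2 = (-2*q + x)*(-q + x)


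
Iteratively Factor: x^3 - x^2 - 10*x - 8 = (x + 1)*(x^2 - 2*x - 8) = (x + 1)*(x + 2)*(x - 4)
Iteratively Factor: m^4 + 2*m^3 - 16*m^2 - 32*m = (m - 4)*(m^3 + 6*m^2 + 8*m) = (m - 4)*(m + 2)*(m^2 + 4*m) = m*(m - 4)*(m + 2)*(m + 4)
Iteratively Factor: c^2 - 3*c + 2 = (c - 2)*(c - 1)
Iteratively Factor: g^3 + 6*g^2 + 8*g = (g + 2)*(g^2 + 4*g) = (g + 2)*(g + 4)*(g)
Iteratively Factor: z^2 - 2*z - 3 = (z + 1)*(z - 3)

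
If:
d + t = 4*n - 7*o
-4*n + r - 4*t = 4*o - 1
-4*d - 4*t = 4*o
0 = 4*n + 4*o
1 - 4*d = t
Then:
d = 1/3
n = 0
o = 0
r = -7/3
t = -1/3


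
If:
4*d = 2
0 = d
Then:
No Solution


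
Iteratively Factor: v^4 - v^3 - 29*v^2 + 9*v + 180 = (v + 3)*(v^3 - 4*v^2 - 17*v + 60) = (v - 3)*(v + 3)*(v^2 - v - 20) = (v - 5)*(v - 3)*(v + 3)*(v + 4)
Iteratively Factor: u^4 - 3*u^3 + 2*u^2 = (u - 1)*(u^3 - 2*u^2) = (u - 2)*(u - 1)*(u^2) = u*(u - 2)*(u - 1)*(u)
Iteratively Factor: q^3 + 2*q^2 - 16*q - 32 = (q + 2)*(q^2 - 16) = (q - 4)*(q + 2)*(q + 4)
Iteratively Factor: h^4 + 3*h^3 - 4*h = (h)*(h^3 + 3*h^2 - 4) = h*(h + 2)*(h^2 + h - 2) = h*(h + 2)^2*(h - 1)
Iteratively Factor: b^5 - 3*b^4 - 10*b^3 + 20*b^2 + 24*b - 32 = (b + 2)*(b^4 - 5*b^3 + 20*b - 16) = (b - 2)*(b + 2)*(b^3 - 3*b^2 - 6*b + 8) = (b - 2)*(b - 1)*(b + 2)*(b^2 - 2*b - 8) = (b - 2)*(b - 1)*(b + 2)^2*(b - 4)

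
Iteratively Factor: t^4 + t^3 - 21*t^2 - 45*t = (t - 5)*(t^3 + 6*t^2 + 9*t) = t*(t - 5)*(t^2 + 6*t + 9) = t*(t - 5)*(t + 3)*(t + 3)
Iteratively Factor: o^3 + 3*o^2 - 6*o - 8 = (o + 4)*(o^2 - o - 2) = (o - 2)*(o + 4)*(o + 1)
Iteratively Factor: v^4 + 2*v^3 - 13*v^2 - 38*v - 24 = (v + 3)*(v^3 - v^2 - 10*v - 8) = (v + 2)*(v + 3)*(v^2 - 3*v - 4) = (v - 4)*(v + 2)*(v + 3)*(v + 1)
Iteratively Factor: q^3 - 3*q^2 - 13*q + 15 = (q - 1)*(q^2 - 2*q - 15) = (q - 5)*(q - 1)*(q + 3)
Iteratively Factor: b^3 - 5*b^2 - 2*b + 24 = (b - 4)*(b^2 - b - 6) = (b - 4)*(b - 3)*(b + 2)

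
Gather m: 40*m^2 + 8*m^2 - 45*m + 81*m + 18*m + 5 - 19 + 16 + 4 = 48*m^2 + 54*m + 6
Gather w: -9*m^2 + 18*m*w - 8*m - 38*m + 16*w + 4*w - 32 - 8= -9*m^2 - 46*m + w*(18*m + 20) - 40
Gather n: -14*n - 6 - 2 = -14*n - 8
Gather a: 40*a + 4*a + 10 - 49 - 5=44*a - 44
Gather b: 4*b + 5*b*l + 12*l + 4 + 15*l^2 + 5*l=b*(5*l + 4) + 15*l^2 + 17*l + 4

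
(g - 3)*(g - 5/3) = g^2 - 14*g/3 + 5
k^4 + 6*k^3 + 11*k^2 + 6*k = k*(k + 1)*(k + 2)*(k + 3)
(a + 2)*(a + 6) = a^2 + 8*a + 12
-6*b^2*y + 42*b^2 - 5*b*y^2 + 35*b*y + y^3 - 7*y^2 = (-6*b + y)*(b + y)*(y - 7)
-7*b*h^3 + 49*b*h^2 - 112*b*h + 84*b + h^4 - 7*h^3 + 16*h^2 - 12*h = (-7*b + h)*(h - 3)*(h - 2)^2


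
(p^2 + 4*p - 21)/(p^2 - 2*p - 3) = (p + 7)/(p + 1)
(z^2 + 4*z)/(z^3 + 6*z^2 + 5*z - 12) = z/(z^2 + 2*z - 3)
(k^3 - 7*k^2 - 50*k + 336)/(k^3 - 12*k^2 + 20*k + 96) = (k + 7)/(k + 2)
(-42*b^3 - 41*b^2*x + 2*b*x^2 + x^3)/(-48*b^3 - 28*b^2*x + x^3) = (7*b^2 + 8*b*x + x^2)/(8*b^2 + 6*b*x + x^2)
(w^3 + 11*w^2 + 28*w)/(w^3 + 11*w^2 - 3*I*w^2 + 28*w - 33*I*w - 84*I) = w/(w - 3*I)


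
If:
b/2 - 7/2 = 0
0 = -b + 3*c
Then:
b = 7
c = 7/3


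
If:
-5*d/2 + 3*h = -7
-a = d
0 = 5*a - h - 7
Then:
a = 4/5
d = -4/5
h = -3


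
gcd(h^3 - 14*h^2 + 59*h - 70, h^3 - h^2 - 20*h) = h - 5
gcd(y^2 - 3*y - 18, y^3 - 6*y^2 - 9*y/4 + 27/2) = y - 6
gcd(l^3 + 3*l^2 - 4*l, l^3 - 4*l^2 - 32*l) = l^2 + 4*l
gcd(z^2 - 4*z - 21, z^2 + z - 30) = 1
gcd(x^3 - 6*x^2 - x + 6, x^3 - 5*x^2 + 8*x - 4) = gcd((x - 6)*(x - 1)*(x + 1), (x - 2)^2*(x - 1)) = x - 1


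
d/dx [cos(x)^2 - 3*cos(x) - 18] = (3 - 2*cos(x))*sin(x)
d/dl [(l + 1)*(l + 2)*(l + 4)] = 3*l^2 + 14*l + 14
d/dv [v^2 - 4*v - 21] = 2*v - 4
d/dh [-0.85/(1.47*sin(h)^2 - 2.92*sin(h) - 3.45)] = (2.499*sin(h) - 2.482)*cos(h)/(-1.47*sin(h)^2 + 2.92*sin(h) + 3.45)^2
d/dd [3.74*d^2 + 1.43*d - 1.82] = 7.48*d + 1.43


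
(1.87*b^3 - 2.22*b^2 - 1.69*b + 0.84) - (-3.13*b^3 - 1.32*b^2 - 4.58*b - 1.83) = 5.0*b^3 - 0.9*b^2 + 2.89*b + 2.67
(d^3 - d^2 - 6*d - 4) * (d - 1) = d^4 - 2*d^3 - 5*d^2 + 2*d + 4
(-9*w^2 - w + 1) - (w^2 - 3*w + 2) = -10*w^2 + 2*w - 1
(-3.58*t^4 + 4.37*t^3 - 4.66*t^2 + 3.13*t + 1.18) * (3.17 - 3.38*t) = 12.1004*t^5 - 26.1192*t^4 + 29.6037*t^3 - 25.3516*t^2 + 5.9337*t + 3.7406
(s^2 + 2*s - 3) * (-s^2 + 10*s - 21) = -s^4 + 8*s^3 + 2*s^2 - 72*s + 63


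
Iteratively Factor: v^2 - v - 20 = (v - 5)*(v + 4)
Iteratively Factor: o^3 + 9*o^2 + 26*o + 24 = (o + 4)*(o^2 + 5*o + 6) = (o + 2)*(o + 4)*(o + 3)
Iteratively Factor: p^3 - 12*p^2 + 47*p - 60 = (p - 5)*(p^2 - 7*p + 12) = (p - 5)*(p - 3)*(p - 4)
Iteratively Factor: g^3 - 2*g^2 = (g)*(g^2 - 2*g) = g^2*(g - 2)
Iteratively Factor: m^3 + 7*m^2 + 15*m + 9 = (m + 3)*(m^2 + 4*m + 3) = (m + 1)*(m + 3)*(m + 3)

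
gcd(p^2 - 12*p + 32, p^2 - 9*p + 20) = p - 4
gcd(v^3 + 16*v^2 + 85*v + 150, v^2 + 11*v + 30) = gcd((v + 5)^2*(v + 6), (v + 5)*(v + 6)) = v^2 + 11*v + 30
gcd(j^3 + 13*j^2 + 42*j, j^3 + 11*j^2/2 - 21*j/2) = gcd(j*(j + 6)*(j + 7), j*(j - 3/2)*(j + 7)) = j^2 + 7*j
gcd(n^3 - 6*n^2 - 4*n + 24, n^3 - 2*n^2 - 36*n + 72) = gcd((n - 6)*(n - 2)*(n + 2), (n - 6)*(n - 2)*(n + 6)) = n^2 - 8*n + 12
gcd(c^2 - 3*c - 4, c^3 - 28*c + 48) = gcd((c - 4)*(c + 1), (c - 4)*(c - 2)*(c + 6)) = c - 4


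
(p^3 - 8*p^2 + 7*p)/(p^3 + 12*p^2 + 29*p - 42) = p*(p - 7)/(p^2 + 13*p + 42)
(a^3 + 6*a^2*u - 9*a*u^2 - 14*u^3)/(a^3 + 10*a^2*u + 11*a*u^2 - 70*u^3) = (a + u)/(a + 5*u)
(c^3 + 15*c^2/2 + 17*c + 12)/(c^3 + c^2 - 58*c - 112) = (c^2 + 11*c/2 + 6)/(c^2 - c - 56)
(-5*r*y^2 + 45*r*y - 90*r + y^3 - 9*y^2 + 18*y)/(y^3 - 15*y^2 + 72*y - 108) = (-5*r + y)/(y - 6)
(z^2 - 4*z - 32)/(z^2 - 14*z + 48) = (z + 4)/(z - 6)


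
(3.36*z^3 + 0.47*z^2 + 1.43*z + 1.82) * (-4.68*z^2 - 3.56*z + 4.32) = -15.7248*z^5 - 14.1612*z^4 + 6.1496*z^3 - 11.578*z^2 - 0.301600000000001*z + 7.8624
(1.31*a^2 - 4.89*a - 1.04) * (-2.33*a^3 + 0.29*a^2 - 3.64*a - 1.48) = -3.0523*a^5 + 11.7736*a^4 - 3.7633*a^3 + 15.5592*a^2 + 11.0228*a + 1.5392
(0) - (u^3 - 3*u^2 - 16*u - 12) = -u^3 + 3*u^2 + 16*u + 12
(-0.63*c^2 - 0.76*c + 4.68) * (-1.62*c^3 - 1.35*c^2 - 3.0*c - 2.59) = 1.0206*c^5 + 2.0817*c^4 - 4.6656*c^3 - 2.4063*c^2 - 12.0716*c - 12.1212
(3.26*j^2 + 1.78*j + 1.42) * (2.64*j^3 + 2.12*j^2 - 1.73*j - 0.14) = 8.6064*j^5 + 11.6104*j^4 + 1.8826*j^3 - 0.5254*j^2 - 2.7058*j - 0.1988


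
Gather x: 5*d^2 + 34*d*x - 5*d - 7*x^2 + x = 5*d^2 - 5*d - 7*x^2 + x*(34*d + 1)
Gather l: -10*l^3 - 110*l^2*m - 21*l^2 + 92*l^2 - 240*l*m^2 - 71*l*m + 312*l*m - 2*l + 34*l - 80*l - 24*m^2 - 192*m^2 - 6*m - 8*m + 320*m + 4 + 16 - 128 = -10*l^3 + l^2*(71 - 110*m) + l*(-240*m^2 + 241*m - 48) - 216*m^2 + 306*m - 108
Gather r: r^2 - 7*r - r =r^2 - 8*r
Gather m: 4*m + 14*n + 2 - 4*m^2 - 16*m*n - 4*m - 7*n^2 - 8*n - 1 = -4*m^2 - 16*m*n - 7*n^2 + 6*n + 1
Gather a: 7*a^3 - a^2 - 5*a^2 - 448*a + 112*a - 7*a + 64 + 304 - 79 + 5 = 7*a^3 - 6*a^2 - 343*a + 294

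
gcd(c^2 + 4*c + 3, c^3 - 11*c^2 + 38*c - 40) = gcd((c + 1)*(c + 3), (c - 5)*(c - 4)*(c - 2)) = 1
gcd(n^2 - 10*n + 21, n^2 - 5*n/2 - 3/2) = n - 3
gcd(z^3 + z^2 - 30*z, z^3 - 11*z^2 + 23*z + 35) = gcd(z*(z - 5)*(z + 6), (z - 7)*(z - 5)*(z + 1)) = z - 5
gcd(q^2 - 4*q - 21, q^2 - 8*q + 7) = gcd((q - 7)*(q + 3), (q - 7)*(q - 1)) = q - 7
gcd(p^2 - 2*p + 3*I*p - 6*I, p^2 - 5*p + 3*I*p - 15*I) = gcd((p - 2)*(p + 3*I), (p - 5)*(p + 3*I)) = p + 3*I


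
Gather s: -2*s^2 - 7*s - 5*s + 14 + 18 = -2*s^2 - 12*s + 32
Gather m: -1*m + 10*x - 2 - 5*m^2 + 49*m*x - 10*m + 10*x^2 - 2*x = -5*m^2 + m*(49*x - 11) + 10*x^2 + 8*x - 2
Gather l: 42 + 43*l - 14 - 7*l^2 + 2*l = -7*l^2 + 45*l + 28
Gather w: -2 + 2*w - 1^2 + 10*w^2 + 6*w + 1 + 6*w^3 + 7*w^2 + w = 6*w^3 + 17*w^2 + 9*w - 2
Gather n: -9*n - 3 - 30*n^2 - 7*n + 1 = -30*n^2 - 16*n - 2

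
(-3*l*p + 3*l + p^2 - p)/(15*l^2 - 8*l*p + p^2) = (p - 1)/(-5*l + p)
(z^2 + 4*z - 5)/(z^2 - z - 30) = (z - 1)/(z - 6)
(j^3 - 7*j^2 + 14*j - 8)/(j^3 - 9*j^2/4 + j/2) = 4*(j^2 - 5*j + 4)/(j*(4*j - 1))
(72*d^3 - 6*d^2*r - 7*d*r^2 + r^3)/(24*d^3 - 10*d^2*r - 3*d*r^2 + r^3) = (-6*d + r)/(-2*d + r)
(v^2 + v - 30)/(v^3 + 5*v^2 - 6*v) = (v - 5)/(v*(v - 1))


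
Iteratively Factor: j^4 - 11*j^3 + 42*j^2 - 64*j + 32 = (j - 1)*(j^3 - 10*j^2 + 32*j - 32) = (j - 2)*(j - 1)*(j^2 - 8*j + 16) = (j - 4)*(j - 2)*(j - 1)*(j - 4)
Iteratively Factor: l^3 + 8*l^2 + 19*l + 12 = (l + 1)*(l^2 + 7*l + 12) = (l + 1)*(l + 4)*(l + 3)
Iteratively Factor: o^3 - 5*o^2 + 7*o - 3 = (o - 1)*(o^2 - 4*o + 3) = (o - 1)^2*(o - 3)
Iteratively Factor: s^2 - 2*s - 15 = (s + 3)*(s - 5)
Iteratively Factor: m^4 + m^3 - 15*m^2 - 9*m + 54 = (m + 3)*(m^3 - 2*m^2 - 9*m + 18) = (m - 2)*(m + 3)*(m^2 - 9) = (m - 3)*(m - 2)*(m + 3)*(m + 3)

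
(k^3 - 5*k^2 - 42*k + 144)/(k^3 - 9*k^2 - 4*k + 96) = (k^2 + 3*k - 18)/(k^2 - k - 12)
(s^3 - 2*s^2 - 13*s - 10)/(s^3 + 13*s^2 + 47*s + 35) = (s^2 - 3*s - 10)/(s^2 + 12*s + 35)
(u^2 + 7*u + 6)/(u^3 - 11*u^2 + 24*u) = (u^2 + 7*u + 6)/(u*(u^2 - 11*u + 24))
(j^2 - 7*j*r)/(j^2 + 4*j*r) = (j - 7*r)/(j + 4*r)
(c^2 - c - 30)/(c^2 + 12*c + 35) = (c - 6)/(c + 7)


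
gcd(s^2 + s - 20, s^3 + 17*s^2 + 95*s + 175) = s + 5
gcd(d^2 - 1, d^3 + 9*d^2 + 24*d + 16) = d + 1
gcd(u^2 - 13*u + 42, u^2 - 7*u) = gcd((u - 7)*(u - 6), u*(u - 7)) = u - 7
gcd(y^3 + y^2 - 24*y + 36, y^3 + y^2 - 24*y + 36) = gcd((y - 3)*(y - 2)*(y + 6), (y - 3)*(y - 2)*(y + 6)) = y^3 + y^2 - 24*y + 36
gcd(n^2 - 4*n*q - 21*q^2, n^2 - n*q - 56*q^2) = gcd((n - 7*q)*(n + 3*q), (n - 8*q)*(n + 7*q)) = 1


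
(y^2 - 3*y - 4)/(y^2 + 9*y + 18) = (y^2 - 3*y - 4)/(y^2 + 9*y + 18)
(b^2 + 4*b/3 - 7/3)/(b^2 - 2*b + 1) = (b + 7/3)/(b - 1)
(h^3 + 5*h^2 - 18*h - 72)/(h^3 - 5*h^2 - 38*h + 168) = (h + 3)/(h - 7)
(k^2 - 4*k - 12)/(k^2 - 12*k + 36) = (k + 2)/(k - 6)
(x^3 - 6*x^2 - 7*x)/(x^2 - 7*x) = x + 1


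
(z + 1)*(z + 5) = z^2 + 6*z + 5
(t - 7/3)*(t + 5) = t^2 + 8*t/3 - 35/3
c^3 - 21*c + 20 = (c - 4)*(c - 1)*(c + 5)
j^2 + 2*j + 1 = (j + 1)^2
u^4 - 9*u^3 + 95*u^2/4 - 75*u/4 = u*(u - 5)*(u - 5/2)*(u - 3/2)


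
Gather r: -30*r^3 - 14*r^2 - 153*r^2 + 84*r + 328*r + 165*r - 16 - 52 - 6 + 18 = -30*r^3 - 167*r^2 + 577*r - 56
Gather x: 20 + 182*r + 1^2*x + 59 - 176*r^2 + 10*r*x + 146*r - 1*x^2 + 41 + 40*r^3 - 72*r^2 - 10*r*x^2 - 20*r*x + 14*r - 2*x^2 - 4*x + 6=40*r^3 - 248*r^2 + 342*r + x^2*(-10*r - 3) + x*(-10*r - 3) + 126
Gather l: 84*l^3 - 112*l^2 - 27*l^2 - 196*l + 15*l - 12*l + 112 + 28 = 84*l^3 - 139*l^2 - 193*l + 140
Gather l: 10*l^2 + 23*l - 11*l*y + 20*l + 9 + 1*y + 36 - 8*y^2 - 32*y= 10*l^2 + l*(43 - 11*y) - 8*y^2 - 31*y + 45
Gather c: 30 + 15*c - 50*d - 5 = 15*c - 50*d + 25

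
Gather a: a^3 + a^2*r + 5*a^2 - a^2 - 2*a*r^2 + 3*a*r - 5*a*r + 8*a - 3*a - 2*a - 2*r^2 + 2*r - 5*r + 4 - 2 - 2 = a^3 + a^2*(r + 4) + a*(-2*r^2 - 2*r + 3) - 2*r^2 - 3*r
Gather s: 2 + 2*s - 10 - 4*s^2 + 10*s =-4*s^2 + 12*s - 8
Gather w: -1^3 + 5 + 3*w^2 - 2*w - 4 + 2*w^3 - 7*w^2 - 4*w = 2*w^3 - 4*w^2 - 6*w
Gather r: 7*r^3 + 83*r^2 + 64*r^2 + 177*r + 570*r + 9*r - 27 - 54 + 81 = 7*r^3 + 147*r^2 + 756*r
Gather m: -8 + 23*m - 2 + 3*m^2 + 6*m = 3*m^2 + 29*m - 10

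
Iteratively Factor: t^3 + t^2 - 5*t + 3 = (t - 1)*(t^2 + 2*t - 3) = (t - 1)^2*(t + 3)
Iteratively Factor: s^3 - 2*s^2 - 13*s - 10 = (s + 2)*(s^2 - 4*s - 5) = (s - 5)*(s + 2)*(s + 1)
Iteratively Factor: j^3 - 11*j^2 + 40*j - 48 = (j - 4)*(j^2 - 7*j + 12) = (j - 4)^2*(j - 3)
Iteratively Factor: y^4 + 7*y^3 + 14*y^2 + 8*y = (y + 2)*(y^3 + 5*y^2 + 4*y) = y*(y + 2)*(y^2 + 5*y + 4) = y*(y + 2)*(y + 4)*(y + 1)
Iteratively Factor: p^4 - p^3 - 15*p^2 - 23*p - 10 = (p - 5)*(p^3 + 4*p^2 + 5*p + 2) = (p - 5)*(p + 2)*(p^2 + 2*p + 1) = (p - 5)*(p + 1)*(p + 2)*(p + 1)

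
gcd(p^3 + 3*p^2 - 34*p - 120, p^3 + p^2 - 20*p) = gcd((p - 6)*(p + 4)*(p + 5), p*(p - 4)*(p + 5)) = p + 5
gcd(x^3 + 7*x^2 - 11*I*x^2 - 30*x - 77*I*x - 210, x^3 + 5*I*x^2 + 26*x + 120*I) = x - 5*I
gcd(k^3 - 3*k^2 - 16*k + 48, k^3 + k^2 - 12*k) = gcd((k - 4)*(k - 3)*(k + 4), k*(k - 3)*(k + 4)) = k^2 + k - 12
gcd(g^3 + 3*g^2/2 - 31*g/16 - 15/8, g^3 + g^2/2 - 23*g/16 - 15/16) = g^2 - g/2 - 15/16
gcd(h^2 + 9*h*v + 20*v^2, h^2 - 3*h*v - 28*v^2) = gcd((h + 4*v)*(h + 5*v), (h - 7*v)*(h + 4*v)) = h + 4*v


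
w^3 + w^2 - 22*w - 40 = (w - 5)*(w + 2)*(w + 4)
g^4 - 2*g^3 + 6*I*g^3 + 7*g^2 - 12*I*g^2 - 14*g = g*(g - 2)*(g - I)*(g + 7*I)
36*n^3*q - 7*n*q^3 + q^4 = q*(-6*n + q)*(-3*n + q)*(2*n + q)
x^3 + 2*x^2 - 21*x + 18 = (x - 3)*(x - 1)*(x + 6)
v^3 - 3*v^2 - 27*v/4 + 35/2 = (v - 7/2)*(v - 2)*(v + 5/2)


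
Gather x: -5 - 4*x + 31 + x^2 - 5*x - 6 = x^2 - 9*x + 20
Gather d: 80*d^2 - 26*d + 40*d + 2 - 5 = 80*d^2 + 14*d - 3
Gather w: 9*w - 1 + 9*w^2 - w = 9*w^2 + 8*w - 1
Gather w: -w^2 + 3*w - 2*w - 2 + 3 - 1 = -w^2 + w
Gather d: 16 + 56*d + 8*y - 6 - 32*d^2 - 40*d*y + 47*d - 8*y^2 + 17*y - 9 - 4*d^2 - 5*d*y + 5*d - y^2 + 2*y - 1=-36*d^2 + d*(108 - 45*y) - 9*y^2 + 27*y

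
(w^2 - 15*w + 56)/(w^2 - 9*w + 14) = (w - 8)/(w - 2)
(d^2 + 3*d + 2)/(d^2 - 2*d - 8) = (d + 1)/(d - 4)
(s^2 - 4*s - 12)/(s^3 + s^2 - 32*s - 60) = 1/(s + 5)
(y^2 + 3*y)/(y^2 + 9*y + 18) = y/(y + 6)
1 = 1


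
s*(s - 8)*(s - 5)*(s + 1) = s^4 - 12*s^3 + 27*s^2 + 40*s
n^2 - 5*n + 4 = (n - 4)*(n - 1)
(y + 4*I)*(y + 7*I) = y^2 + 11*I*y - 28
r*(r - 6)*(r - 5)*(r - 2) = r^4 - 13*r^3 + 52*r^2 - 60*r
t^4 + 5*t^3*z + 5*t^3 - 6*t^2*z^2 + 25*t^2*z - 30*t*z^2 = t*(t + 5)*(t - z)*(t + 6*z)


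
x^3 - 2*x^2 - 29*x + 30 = (x - 6)*(x - 1)*(x + 5)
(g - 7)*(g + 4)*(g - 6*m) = g^3 - 6*g^2*m - 3*g^2 + 18*g*m - 28*g + 168*m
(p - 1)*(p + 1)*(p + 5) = p^3 + 5*p^2 - p - 5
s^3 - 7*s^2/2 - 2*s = s*(s - 4)*(s + 1/2)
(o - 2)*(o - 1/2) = o^2 - 5*o/2 + 1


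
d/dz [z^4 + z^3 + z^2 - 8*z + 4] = 4*z^3 + 3*z^2 + 2*z - 8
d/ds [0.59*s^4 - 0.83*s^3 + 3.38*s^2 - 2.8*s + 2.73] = 2.36*s^3 - 2.49*s^2 + 6.76*s - 2.8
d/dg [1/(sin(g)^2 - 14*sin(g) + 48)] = 2*(7 - sin(g))*cos(g)/(sin(g)^2 - 14*sin(g) + 48)^2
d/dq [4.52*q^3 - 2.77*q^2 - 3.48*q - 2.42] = 13.56*q^2 - 5.54*q - 3.48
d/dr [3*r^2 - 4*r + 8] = 6*r - 4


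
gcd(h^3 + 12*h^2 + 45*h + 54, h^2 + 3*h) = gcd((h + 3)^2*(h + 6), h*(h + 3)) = h + 3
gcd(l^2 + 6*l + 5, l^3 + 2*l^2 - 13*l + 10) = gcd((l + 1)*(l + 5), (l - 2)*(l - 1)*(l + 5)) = l + 5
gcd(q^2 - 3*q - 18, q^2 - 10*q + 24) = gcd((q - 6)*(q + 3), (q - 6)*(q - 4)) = q - 6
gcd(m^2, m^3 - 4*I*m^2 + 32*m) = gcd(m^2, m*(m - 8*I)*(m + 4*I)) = m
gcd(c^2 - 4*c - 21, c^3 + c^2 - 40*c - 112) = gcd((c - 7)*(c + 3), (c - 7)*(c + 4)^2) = c - 7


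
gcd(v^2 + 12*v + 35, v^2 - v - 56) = v + 7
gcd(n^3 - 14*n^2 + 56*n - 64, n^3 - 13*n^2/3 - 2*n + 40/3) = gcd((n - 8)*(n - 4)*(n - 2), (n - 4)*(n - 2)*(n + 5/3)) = n^2 - 6*n + 8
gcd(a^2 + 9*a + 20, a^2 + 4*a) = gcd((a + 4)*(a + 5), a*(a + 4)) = a + 4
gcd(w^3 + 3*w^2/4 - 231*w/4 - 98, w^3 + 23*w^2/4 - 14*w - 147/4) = w^2 + 35*w/4 + 49/4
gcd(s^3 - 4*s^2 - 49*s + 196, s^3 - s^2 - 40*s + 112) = s^2 + 3*s - 28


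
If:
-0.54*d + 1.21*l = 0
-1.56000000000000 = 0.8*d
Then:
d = -1.95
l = -0.87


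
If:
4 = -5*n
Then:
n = -4/5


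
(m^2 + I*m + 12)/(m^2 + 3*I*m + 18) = (m + 4*I)/(m + 6*I)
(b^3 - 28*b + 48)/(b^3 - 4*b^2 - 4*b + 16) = (b + 6)/(b + 2)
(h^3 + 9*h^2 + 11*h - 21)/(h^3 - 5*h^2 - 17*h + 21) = (h + 7)/(h - 7)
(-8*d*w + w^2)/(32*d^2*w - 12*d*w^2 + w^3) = 1/(-4*d + w)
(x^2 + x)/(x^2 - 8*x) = (x + 1)/(x - 8)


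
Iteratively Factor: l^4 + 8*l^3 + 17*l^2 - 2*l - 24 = (l + 4)*(l^3 + 4*l^2 + l - 6) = (l - 1)*(l + 4)*(l^2 + 5*l + 6) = (l - 1)*(l + 3)*(l + 4)*(l + 2)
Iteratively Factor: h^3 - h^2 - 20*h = (h)*(h^2 - h - 20) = h*(h + 4)*(h - 5)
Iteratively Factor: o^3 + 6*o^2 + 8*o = (o + 4)*(o^2 + 2*o) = o*(o + 4)*(o + 2)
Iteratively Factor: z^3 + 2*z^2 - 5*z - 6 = (z + 1)*(z^2 + z - 6) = (z + 1)*(z + 3)*(z - 2)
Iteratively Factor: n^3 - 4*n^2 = (n)*(n^2 - 4*n) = n*(n - 4)*(n)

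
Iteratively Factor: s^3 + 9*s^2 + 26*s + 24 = (s + 4)*(s^2 + 5*s + 6) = (s + 2)*(s + 4)*(s + 3)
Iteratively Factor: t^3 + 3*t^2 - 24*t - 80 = (t + 4)*(t^2 - t - 20) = (t - 5)*(t + 4)*(t + 4)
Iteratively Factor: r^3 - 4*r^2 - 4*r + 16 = (r + 2)*(r^2 - 6*r + 8) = (r - 4)*(r + 2)*(r - 2)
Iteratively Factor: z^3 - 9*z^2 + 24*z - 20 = (z - 2)*(z^2 - 7*z + 10) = (z - 2)^2*(z - 5)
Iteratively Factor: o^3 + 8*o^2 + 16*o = (o + 4)*(o^2 + 4*o) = (o + 4)^2*(o)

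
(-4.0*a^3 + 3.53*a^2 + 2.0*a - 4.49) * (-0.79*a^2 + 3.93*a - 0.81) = 3.16*a^5 - 18.5087*a^4 + 15.5329*a^3 + 8.5478*a^2 - 19.2657*a + 3.6369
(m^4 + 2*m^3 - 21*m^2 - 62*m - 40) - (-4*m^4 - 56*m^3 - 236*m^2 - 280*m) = 5*m^4 + 58*m^3 + 215*m^2 + 218*m - 40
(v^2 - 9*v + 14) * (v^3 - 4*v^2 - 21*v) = v^5 - 13*v^4 + 29*v^3 + 133*v^2 - 294*v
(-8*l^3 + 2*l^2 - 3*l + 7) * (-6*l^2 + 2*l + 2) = 48*l^5 - 28*l^4 + 6*l^3 - 44*l^2 + 8*l + 14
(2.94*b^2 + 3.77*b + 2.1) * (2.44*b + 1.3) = 7.1736*b^3 + 13.0208*b^2 + 10.025*b + 2.73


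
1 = 1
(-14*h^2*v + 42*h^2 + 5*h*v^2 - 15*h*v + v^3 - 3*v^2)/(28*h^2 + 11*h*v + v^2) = (-2*h*v + 6*h + v^2 - 3*v)/(4*h + v)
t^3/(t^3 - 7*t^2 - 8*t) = t^2/(t^2 - 7*t - 8)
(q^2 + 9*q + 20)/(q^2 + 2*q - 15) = (q + 4)/(q - 3)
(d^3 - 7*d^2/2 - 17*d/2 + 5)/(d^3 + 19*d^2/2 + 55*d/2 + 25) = (2*d^2 - 11*d + 5)/(2*d^2 + 15*d + 25)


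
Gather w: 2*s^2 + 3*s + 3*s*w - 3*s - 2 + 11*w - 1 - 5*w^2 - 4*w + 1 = 2*s^2 - 5*w^2 + w*(3*s + 7) - 2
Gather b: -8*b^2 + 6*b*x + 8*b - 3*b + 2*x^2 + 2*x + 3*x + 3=-8*b^2 + b*(6*x + 5) + 2*x^2 + 5*x + 3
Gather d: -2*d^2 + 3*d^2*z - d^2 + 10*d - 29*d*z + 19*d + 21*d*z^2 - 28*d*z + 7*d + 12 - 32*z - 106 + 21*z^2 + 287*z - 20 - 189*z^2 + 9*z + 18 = d^2*(3*z - 3) + d*(21*z^2 - 57*z + 36) - 168*z^2 + 264*z - 96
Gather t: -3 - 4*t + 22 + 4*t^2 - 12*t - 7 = 4*t^2 - 16*t + 12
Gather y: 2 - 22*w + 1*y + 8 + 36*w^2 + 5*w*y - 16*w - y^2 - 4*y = 36*w^2 - 38*w - y^2 + y*(5*w - 3) + 10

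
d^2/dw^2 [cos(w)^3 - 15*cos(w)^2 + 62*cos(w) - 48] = -251*cos(w)/4 + 30*cos(2*w) - 9*cos(3*w)/4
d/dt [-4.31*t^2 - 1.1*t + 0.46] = -8.62*t - 1.1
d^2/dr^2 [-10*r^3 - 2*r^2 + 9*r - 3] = -60*r - 4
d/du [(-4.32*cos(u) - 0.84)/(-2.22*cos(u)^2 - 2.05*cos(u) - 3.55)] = (9.5904*cos(u)^2 + 3.7296*cos(u) - 13.614)*sin(u)/(4.9284*cos(u)^4 + 9.102*cos(u)^3 + 19.9645*cos(u)^2 + 14.555*cos(u) + 12.6025)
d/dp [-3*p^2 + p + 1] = 1 - 6*p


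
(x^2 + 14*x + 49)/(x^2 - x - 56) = (x + 7)/(x - 8)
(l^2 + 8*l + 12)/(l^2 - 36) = (l + 2)/(l - 6)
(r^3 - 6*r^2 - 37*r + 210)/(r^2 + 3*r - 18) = (r^2 - 12*r + 35)/(r - 3)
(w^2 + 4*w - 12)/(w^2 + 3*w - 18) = (w - 2)/(w - 3)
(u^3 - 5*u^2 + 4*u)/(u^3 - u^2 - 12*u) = (u - 1)/(u + 3)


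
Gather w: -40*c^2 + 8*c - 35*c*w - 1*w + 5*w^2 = -40*c^2 + 8*c + 5*w^2 + w*(-35*c - 1)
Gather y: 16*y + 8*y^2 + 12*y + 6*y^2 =14*y^2 + 28*y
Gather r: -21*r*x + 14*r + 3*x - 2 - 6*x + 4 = r*(14 - 21*x) - 3*x + 2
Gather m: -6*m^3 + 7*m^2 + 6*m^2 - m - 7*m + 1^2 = -6*m^3 + 13*m^2 - 8*m + 1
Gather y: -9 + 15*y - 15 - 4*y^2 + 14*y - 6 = -4*y^2 + 29*y - 30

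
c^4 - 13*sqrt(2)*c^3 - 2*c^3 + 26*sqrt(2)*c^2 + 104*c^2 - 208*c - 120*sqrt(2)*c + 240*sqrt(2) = (c - 2)*(c - 6*sqrt(2))*(c - 5*sqrt(2))*(c - 2*sqrt(2))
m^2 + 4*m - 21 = (m - 3)*(m + 7)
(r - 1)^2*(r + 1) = r^3 - r^2 - r + 1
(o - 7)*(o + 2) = o^2 - 5*o - 14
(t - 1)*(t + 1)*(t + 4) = t^3 + 4*t^2 - t - 4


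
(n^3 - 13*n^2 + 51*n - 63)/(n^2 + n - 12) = (n^2 - 10*n + 21)/(n + 4)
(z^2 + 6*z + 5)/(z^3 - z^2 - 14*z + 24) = (z^2 + 6*z + 5)/(z^3 - z^2 - 14*z + 24)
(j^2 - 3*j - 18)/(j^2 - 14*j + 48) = (j + 3)/(j - 8)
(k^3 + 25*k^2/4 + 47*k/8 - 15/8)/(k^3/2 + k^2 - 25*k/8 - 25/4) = (8*k^3 + 50*k^2 + 47*k - 15)/(4*k^3 + 8*k^2 - 25*k - 50)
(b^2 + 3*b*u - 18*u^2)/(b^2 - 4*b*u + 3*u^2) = (-b - 6*u)/(-b + u)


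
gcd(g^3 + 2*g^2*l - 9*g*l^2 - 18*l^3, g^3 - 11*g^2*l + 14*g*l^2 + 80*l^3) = g + 2*l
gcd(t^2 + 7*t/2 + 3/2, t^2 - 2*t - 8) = 1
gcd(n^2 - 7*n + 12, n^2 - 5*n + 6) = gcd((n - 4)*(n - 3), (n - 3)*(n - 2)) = n - 3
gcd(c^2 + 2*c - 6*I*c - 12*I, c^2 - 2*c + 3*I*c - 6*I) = 1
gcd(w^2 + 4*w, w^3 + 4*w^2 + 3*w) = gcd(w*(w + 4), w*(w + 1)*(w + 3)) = w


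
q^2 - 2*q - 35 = (q - 7)*(q + 5)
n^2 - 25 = (n - 5)*(n + 5)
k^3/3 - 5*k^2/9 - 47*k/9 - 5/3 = (k/3 + 1)*(k - 5)*(k + 1/3)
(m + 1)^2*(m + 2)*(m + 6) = m^4 + 10*m^3 + 29*m^2 + 32*m + 12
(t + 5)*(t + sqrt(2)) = t^2 + sqrt(2)*t + 5*t + 5*sqrt(2)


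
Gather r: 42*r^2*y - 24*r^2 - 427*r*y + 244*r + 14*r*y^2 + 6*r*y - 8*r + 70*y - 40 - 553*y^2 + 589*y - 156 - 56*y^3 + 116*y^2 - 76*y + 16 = r^2*(42*y - 24) + r*(14*y^2 - 421*y + 236) - 56*y^3 - 437*y^2 + 583*y - 180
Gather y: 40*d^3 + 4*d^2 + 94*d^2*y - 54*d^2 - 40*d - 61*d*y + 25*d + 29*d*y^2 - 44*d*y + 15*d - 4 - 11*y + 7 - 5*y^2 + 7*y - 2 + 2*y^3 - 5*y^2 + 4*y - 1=40*d^3 - 50*d^2 + 2*y^3 + y^2*(29*d - 10) + y*(94*d^2 - 105*d)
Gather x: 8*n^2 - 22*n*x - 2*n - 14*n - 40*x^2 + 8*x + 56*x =8*n^2 - 16*n - 40*x^2 + x*(64 - 22*n)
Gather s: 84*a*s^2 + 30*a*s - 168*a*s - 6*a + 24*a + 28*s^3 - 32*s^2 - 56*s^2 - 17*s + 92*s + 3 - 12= 18*a + 28*s^3 + s^2*(84*a - 88) + s*(75 - 138*a) - 9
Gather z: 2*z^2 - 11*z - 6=2*z^2 - 11*z - 6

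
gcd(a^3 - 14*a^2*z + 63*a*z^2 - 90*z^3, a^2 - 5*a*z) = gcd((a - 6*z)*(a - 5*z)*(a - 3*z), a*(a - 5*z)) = -a + 5*z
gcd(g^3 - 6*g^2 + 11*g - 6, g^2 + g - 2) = g - 1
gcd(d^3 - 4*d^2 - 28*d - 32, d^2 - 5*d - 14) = d + 2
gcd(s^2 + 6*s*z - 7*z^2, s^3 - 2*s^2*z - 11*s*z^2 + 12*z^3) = -s + z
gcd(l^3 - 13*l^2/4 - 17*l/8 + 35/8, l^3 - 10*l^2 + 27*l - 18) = l - 1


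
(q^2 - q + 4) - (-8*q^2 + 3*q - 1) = 9*q^2 - 4*q + 5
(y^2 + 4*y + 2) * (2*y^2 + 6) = 2*y^4 + 8*y^3 + 10*y^2 + 24*y + 12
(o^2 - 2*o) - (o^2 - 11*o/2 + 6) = 7*o/2 - 6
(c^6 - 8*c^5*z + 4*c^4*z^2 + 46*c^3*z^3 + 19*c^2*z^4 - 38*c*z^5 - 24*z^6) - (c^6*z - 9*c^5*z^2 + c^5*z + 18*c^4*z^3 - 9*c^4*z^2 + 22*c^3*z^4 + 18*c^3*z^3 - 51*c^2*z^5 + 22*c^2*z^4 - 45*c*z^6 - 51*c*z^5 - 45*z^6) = -c^6*z + c^6 + 9*c^5*z^2 - 9*c^5*z - 18*c^4*z^3 + 13*c^4*z^2 - 22*c^3*z^4 + 28*c^3*z^3 + 51*c^2*z^5 - 3*c^2*z^4 + 45*c*z^6 + 13*c*z^5 + 21*z^6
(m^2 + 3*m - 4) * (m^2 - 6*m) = m^4 - 3*m^3 - 22*m^2 + 24*m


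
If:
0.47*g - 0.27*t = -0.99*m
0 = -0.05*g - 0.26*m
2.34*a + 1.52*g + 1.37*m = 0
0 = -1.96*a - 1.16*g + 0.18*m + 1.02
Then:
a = -3.85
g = 7.18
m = -1.38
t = 7.43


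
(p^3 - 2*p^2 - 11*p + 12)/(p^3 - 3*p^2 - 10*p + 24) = (p - 1)/(p - 2)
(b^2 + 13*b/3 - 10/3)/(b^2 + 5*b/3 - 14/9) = 3*(b + 5)/(3*b + 7)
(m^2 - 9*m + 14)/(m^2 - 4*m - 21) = (m - 2)/(m + 3)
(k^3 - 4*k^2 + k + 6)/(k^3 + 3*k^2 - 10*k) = (k^2 - 2*k - 3)/(k*(k + 5))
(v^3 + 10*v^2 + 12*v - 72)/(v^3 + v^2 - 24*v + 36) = (v + 6)/(v - 3)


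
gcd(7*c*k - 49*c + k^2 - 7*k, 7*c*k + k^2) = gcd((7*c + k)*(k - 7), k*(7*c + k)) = 7*c + k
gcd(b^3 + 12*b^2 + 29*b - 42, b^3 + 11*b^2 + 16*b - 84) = b^2 + 13*b + 42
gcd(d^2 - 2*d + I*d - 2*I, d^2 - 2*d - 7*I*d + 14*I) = d - 2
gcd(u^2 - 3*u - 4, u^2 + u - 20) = u - 4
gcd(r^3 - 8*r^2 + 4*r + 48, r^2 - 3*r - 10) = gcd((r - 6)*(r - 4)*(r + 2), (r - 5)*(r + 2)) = r + 2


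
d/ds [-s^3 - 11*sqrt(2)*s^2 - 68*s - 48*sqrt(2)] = -3*s^2 - 22*sqrt(2)*s - 68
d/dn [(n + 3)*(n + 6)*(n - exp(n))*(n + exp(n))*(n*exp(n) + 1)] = n^5*exp(n) + 14*n^4*exp(n) - 3*n^3*exp(3*n) + 54*n^3*exp(n) + 4*n^3 - 30*n^2*exp(3*n) - 2*n^2*exp(2*n) + 54*n^2*exp(n) + 27*n^2 - 72*n*exp(3*n) - 20*n*exp(2*n) + 36*n - 18*exp(3*n) - 45*exp(2*n)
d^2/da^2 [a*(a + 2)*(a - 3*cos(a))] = 3*a^2*cos(a) + 12*a*sin(a) + 6*a*cos(a) + 6*a + 12*sin(a) - 6*cos(a) + 4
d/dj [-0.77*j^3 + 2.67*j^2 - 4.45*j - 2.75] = -2.31*j^2 + 5.34*j - 4.45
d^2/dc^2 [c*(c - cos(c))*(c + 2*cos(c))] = -c^2*cos(c) - 4*c*sin(c) + 4*c*cos(2*c) + 6*c + 4*sin(2*c) + 2*cos(c)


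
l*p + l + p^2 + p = (l + p)*(p + 1)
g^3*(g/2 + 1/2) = g^4/2 + g^3/2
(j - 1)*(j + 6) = j^2 + 5*j - 6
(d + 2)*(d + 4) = d^2 + 6*d + 8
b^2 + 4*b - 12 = (b - 2)*(b + 6)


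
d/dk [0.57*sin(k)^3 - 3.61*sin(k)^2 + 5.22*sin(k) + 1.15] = (1.71*sin(k)^2 - 7.22*sin(k) + 5.22)*cos(k)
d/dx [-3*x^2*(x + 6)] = 9*x*(-x - 4)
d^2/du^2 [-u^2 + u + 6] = -2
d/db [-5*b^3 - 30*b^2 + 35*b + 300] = -15*b^2 - 60*b + 35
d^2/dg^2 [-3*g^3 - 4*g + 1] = -18*g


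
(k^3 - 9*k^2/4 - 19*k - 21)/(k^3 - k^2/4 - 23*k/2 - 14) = (k - 6)/(k - 4)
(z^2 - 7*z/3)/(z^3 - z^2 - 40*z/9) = 3*(7 - 3*z)/(-9*z^2 + 9*z + 40)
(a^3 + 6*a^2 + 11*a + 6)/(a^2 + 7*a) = (a^3 + 6*a^2 + 11*a + 6)/(a*(a + 7))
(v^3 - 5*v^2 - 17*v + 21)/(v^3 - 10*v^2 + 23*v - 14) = (v + 3)/(v - 2)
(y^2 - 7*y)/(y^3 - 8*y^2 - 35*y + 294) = y/(y^2 - y - 42)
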